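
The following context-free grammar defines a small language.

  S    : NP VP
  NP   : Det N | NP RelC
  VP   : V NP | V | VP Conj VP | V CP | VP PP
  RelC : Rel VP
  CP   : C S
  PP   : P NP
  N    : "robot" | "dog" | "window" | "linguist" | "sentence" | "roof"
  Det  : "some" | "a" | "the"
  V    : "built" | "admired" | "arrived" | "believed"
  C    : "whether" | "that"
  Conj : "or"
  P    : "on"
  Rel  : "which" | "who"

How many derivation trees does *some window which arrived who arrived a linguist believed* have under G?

1

[S [NP [NP [NP [Det some] [N window]] [RelC [Rel which] [VP [V arrived]]]] [RelC [Rel who] [VP [V arrived] [NP [Det a] [N linguist]]]]] [VP [V believed]]]
No rule offers an alternative attachment or grouping for any span, so this is the only derivation.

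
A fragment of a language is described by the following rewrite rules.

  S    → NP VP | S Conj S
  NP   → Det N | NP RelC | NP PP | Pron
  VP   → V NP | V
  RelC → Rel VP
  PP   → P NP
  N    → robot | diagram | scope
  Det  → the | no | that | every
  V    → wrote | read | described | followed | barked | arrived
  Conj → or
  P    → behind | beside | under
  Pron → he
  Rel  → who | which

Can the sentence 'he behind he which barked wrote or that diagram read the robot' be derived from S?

Grammatical

[S [S [NP [NP [NP [Pron he]] [PP [P behind] [NP [Pron he]]]] [RelC [Rel which] [VP [V barked]]]] [VP [V wrote]]] [Conj or] [S [NP [Det that] [N diagram]] [VP [V read] [NP [Det the] [N robot]]]]]
The bracketing above is licensed at every node by one of the given productions, with S at the root.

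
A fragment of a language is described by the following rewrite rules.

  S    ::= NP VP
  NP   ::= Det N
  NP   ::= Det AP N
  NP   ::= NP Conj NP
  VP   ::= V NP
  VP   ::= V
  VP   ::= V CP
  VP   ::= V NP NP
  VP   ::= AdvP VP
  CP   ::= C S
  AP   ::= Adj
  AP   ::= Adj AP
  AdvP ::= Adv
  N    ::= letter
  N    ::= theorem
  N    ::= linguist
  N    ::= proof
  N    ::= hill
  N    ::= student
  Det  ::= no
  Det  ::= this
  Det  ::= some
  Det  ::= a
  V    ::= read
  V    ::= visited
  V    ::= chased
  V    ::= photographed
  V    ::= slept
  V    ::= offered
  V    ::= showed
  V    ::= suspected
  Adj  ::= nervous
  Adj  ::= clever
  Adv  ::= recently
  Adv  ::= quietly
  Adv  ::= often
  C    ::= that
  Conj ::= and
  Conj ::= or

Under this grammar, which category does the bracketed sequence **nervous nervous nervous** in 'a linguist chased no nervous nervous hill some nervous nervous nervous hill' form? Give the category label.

AP

[S [NP [Det a] [N linguist]] [VP [V chased] [NP [Det no] [AP [Adj nervous] [AP [Adj nervous]]] [N hill]] [NP [Det some] [AP [Adj nervous] [AP [Adj nervous] [AP [Adj nervous]]]] [N hill]]]]
The span 'nervous nervous nervous' is the AP node built by AP → Adj AP.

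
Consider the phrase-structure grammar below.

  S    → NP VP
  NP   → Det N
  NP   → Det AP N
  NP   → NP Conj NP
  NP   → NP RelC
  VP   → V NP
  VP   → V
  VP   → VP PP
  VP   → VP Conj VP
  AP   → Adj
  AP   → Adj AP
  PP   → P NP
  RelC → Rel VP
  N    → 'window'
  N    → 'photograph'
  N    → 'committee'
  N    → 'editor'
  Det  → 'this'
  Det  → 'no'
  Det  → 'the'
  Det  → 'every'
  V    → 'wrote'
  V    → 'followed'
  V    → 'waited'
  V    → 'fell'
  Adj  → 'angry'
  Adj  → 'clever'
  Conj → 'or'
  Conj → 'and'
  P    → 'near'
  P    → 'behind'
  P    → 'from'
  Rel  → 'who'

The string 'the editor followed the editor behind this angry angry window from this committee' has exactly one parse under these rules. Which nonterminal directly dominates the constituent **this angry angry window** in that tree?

S
  NP
    Det: the
    N: editor
  VP
    VP
      VP
        V: followed
        NP
          Det: the
          N: editor
      PP
        P: behind
        NP
          Det: this
          AP
            Adj: angry
            AP
              Adj: angry
          N: window
    PP
      P: from
      NP
        Det: this
        N: committee
The span 'this angry angry window' is the NP node built by NP → Det AP N.
Its mother is the PP built by PP → P NP.

PP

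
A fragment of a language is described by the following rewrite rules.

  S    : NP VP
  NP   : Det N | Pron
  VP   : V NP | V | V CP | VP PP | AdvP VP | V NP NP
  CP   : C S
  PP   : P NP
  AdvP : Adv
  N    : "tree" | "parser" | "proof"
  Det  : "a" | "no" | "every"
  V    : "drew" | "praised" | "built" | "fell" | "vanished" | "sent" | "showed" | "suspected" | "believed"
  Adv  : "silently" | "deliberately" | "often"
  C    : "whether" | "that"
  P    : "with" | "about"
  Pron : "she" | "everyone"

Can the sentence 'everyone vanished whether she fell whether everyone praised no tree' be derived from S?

Grammatical

S
  NP
    Pron: everyone
  VP
    V: vanished
    CP
      C: whether
      S
        NP
          Pron: she
        VP
          V: fell
          CP
            C: whether
            S
              NP
                Pron: everyone
              VP
                V: praised
                NP
                  Det: no
                  N: tree
The bracketing above is licensed at every node by one of the given productions, with S at the root.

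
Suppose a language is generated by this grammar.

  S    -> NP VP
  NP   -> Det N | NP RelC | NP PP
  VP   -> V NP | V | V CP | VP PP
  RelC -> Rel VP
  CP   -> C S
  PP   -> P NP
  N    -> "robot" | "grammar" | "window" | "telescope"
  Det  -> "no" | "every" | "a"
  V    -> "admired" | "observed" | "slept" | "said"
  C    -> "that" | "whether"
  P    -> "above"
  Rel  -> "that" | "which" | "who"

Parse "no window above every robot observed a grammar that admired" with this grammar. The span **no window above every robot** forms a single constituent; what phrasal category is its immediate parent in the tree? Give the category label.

[S [NP [NP [Det no] [N window]] [PP [P above] [NP [Det every] [N robot]]]] [VP [V observed] [NP [NP [Det a] [N grammar]] [RelC [Rel that] [VP [V admired]]]]]]
The span 'no window above every robot' is the NP node built by NP → NP PP.
Its mother is the S built by S → NP VP.

S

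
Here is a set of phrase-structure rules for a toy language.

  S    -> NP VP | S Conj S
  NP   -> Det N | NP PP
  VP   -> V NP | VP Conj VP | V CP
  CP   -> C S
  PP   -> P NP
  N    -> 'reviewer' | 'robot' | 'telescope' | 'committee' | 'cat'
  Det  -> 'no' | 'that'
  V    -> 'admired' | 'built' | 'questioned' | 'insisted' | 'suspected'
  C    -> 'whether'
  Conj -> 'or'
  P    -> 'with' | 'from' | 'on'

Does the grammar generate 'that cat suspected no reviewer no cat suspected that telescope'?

An N word can never sit immediately before a Det word in any string this grammar generates, so the substring 'reviewer no' rules out a derivation.

Ungrammatical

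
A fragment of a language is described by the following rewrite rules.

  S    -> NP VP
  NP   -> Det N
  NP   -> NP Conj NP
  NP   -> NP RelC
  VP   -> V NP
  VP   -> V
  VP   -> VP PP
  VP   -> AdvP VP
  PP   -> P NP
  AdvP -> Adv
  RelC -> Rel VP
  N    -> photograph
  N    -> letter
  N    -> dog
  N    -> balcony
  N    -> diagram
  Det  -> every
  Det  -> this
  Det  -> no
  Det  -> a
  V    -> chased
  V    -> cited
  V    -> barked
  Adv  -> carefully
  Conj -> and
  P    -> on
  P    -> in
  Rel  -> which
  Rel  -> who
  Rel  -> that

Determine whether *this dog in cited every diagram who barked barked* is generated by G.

Ungrammatical

A P word can never sit immediately before a V word in any string this grammar generates, so the substring 'in cited' rules out a derivation.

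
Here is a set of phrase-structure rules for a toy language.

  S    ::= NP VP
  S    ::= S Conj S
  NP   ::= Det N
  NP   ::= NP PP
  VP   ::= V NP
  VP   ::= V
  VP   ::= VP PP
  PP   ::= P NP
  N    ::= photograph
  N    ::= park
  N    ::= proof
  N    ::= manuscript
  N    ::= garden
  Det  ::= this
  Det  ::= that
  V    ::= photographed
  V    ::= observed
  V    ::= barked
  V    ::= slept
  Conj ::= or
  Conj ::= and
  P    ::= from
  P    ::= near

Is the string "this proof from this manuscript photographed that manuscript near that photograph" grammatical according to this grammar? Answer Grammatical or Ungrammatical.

[S [NP [NP [Det this] [N proof]] [PP [P from] [NP [Det this] [N manuscript]]]] [VP [V photographed] [NP [NP [Det that] [N manuscript]] [PP [P near] [NP [Det that] [N photograph]]]]]]
Every word is introduced by a lexical rule and the phrasal rules combine the resulting categories into a single S.

Grammatical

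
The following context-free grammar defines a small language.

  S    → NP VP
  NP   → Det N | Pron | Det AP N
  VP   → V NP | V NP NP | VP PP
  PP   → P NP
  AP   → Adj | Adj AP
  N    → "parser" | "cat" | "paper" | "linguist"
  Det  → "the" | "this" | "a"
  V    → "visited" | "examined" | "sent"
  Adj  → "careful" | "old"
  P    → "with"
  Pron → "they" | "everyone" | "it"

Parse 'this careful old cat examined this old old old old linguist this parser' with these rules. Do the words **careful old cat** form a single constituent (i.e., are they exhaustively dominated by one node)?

No

[S [NP [Det this] [AP [Adj careful] [AP [Adj old]]] [N cat]] [VP [V examined] [NP [Det this] [AP [Adj old] [AP [Adj old] [AP [Adj old] [AP [Adj old]]]]] [N linguist]] [NP [Det this] [N parser]]]]
The smallest constituent containing 'careful old cat' is the NP spanning 'this careful old cat'; no single node in the tree dominates exactly the given words.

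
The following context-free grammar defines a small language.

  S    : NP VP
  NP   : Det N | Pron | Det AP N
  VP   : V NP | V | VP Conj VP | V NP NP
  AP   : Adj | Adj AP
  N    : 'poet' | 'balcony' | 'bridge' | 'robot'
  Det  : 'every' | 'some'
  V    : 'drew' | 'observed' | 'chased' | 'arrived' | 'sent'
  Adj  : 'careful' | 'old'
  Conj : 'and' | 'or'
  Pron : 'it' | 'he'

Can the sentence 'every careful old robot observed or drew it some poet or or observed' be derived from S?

Ungrammatical

A Conj word can never sit immediately before a Conj word in any string this grammar generates, so the substring 'or or' rules out a derivation.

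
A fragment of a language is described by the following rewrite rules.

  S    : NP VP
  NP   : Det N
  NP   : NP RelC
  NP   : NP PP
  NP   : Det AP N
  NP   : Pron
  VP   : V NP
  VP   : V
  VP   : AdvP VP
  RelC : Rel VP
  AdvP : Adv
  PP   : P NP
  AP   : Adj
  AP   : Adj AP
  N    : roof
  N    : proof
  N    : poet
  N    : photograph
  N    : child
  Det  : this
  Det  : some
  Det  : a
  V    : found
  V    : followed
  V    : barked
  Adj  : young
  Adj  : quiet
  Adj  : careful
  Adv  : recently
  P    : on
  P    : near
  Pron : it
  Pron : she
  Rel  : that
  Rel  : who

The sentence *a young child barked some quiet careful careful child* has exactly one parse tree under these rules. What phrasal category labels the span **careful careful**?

[S [NP [Det a] [AP [Adj young]] [N child]] [VP [V barked] [NP [Det some] [AP [Adj quiet] [AP [Adj careful] [AP [Adj careful]]]] [N child]]]]
The span 'careful careful' is the AP node built by AP → Adj AP.

AP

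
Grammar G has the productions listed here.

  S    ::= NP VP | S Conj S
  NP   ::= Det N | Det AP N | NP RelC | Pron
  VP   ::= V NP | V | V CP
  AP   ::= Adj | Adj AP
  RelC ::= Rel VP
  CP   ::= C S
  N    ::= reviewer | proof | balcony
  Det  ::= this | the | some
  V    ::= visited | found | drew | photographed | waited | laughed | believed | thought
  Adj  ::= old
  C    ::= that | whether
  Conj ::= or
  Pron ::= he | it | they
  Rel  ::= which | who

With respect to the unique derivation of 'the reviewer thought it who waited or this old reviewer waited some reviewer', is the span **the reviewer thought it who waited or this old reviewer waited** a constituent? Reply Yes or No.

[S [S [NP [Det the] [N reviewer]] [VP [V thought] [NP [NP [Pron it]] [RelC [Rel who] [VP [V waited]]]]]] [Conj or] [S [NP [Det this] [AP [Adj old]] [N reviewer]] [VP [V waited] [NP [Det some] [N reviewer]]]]]
The smallest constituent containing 'the reviewer thought it who waited or this old reviewer waited' is the S spanning 'the reviewer thought it who waited or this old reviewer waited some reviewer'; no single node in the tree dominates exactly the given words.

No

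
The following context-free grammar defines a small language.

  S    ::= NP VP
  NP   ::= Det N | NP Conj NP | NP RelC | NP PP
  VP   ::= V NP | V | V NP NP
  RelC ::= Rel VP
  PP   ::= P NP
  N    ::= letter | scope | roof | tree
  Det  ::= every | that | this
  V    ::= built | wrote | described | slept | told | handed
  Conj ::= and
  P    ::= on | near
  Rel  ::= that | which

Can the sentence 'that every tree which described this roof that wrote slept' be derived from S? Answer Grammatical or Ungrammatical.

Ungrammatical

A Det/Rel word can never sit immediately before a Det word in any string this grammar generates, so the substring 'that every' rules out a derivation.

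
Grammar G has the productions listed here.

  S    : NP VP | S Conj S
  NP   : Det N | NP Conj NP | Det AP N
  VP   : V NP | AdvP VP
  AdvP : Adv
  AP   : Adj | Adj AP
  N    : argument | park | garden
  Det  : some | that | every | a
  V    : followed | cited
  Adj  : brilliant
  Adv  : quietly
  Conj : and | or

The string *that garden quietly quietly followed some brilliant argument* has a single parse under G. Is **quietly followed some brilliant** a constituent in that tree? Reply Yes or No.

No

[S [NP [Det that] [N garden]] [VP [AdvP [Adv quietly]] [VP [AdvP [Adv quietly]] [VP [V followed] [NP [Det some] [AP [Adj brilliant]] [N argument]]]]]]
The smallest constituent containing 'quietly followed some brilliant' is the VP spanning 'quietly followed some brilliant argument'; no single node in the tree dominates exactly the given words.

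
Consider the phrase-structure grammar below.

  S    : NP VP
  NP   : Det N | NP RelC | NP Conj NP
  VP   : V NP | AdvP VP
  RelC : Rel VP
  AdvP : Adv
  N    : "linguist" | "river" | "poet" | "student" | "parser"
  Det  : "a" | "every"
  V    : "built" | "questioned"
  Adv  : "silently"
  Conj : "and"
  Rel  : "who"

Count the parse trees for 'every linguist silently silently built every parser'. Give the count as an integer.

[S [NP [Det every] [N linguist]] [VP [AdvP [Adv silently]] [VP [AdvP [Adv silently]] [VP [V built] [NP [Det every] [N parser]]]]]]
No rule offers an alternative attachment or grouping for any span, so this is the only derivation.

1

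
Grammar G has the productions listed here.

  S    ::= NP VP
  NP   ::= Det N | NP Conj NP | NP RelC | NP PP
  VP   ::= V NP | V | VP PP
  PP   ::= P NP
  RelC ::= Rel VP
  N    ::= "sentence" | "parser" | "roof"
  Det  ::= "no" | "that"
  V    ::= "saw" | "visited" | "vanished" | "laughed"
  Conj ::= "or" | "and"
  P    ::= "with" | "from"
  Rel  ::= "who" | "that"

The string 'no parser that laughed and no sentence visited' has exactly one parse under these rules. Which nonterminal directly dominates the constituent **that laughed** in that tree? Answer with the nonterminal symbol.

S
  NP
    NP
      NP
        Det: no
        N: parser
      RelC
        Rel: that
        VP
          V: laughed
    Conj: and
    NP
      Det: no
      N: sentence
  VP
    V: visited
The span 'that laughed' is the RelC node built by RelC → Rel VP.
Its mother is the NP built by NP → NP RelC.

NP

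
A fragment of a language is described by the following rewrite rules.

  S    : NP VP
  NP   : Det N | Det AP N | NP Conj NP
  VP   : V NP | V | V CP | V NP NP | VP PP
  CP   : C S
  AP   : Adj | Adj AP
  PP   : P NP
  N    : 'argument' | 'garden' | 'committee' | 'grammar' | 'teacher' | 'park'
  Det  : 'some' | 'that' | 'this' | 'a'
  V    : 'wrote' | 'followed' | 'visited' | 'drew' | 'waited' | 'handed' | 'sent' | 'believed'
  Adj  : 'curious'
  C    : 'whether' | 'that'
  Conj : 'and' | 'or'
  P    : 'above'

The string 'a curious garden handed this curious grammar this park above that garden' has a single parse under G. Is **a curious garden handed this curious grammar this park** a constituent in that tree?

[S [NP [Det a] [AP [Adj curious]] [N garden]] [VP [VP [V handed] [NP [Det this] [AP [Adj curious]] [N grammar]] [NP [Det this] [N park]]] [PP [P above] [NP [Det that] [N garden]]]]]
The smallest constituent containing 'a curious garden handed this curious grammar this park' is the S spanning 'a curious garden handed this curious grammar this park above that garden'; no single node in the tree dominates exactly the given words.

No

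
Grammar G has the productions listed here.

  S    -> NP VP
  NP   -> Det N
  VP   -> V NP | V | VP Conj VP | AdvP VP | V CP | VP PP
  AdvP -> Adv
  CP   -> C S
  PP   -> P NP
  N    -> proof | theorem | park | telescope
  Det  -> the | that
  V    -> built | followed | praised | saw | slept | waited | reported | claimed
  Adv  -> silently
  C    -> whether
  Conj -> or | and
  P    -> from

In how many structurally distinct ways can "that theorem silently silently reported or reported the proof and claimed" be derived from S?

9

Two of the 9 distinct bracketings:
[S [NP [Det that] [N theorem]] [VP [VP [AdvP [Adv silently]] [VP [AdvP [Adv silently]] [VP [V reported]]]] [Conj or] [VP [VP [V reported] [NP [Det the] [N proof]]] [Conj and] [VP [V claimed]]]]]
[S [NP [Det that] [N theorem]] [VP [VP [VP [AdvP [Adv silently]] [VP [AdvP [Adv silently]] [VP [V reported]]]] [Conj or] [VP [V reported] [NP [Det the] [N proof]]]] [Conj and] [VP [V claimed]]]]
The trees differ in how a recursive rule is bracketed over the same span.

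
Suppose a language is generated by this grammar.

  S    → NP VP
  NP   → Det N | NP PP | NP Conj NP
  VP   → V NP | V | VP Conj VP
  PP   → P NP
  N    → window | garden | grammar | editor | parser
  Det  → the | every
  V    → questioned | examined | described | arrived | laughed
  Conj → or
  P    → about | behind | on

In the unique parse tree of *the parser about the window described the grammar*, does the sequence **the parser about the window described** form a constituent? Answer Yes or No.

[S [NP [NP [Det the] [N parser]] [PP [P about] [NP [Det the] [N window]]]] [VP [V described] [NP [Det the] [N grammar]]]]
The smallest constituent containing 'the parser about the window described' is the S spanning 'the parser about the window described the grammar'; no single node in the tree dominates exactly the given words.

No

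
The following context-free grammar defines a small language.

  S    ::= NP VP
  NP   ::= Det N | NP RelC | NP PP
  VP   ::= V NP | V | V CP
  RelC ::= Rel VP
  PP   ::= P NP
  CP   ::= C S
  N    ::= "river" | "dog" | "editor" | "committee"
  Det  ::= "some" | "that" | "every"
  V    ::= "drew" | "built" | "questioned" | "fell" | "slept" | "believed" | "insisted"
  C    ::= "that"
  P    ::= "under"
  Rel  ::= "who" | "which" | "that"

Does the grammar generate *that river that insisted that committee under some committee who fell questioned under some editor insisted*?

Ungrammatical

For S → NP VP, every NP-prefix leaves a non-VP remainder: after 'that river' the remainder is not a VP; after 'that river that insisted' the remainder is not a VP; after 'that river that insisted that committee' the remainder is not a VP (and 2 more).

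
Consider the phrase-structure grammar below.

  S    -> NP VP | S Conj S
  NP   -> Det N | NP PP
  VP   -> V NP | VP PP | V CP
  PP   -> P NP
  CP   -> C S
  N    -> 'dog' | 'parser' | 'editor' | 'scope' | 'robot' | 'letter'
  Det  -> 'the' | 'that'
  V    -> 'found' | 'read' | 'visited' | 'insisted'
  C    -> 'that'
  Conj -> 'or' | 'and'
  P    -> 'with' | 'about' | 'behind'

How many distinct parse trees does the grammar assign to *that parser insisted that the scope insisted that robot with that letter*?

3

Two of the 3 distinct bracketings:
[S [NP [Det that] [N parser]] [VP [VP [V insisted] [CP [C that] [S [NP [Det the] [N scope]] [VP [V insisted] [NP [Det that] [N robot]]]]]] [PP [P with] [NP [Det that] [N letter]]]]]
[S [NP [Det that] [N parser]] [VP [V insisted] [CP [C that] [S [NP [Det the] [N scope]] [VP [V insisted] [NP [NP [Det that] [N robot]] [PP [P with] [NP [Det that] [N letter]]]]]]]]]
The difference turns on whether NP → NP PP is used at the relevant span, versus an alternative expansion of NP.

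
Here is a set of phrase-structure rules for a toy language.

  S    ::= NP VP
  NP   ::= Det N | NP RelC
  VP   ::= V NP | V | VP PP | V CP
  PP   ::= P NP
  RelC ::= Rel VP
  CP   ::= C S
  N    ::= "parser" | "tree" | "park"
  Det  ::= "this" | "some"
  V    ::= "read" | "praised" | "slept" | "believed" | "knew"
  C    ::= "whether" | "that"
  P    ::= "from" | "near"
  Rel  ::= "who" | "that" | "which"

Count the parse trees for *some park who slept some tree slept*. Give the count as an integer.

[S [NP [NP [Det some] [N park]] [RelC [Rel who] [VP [V slept] [NP [Det some] [N tree]]]]] [VP [V slept]]]
No rule offers an alternative attachment or grouping for any span, so this is the only derivation.

1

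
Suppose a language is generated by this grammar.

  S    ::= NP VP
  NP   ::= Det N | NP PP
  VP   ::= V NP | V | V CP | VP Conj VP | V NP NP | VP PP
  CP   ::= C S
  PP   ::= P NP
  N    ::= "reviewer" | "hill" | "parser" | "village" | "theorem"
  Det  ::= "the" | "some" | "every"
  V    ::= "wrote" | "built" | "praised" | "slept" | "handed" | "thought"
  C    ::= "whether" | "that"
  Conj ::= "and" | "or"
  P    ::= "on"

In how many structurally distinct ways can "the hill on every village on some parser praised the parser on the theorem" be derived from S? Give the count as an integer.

4

Two of the 4 distinct bracketings:
[S [NP [NP [Det the] [N hill]] [PP [P on] [NP [NP [Det every] [N village]] [PP [P on] [NP [Det some] [N parser]]]]]] [VP [V praised] [NP [NP [Det the] [N parser]] [PP [P on] [NP [Det the] [N theorem]]]]]]
[S [NP [NP [Det the] [N hill]] [PP [P on] [NP [NP [Det every] [N village]] [PP [P on] [NP [Det some] [N parser]]]]]] [VP [VP [V praised] [NP [Det the] [N parser]]] [PP [P on] [NP [Det the] [N theorem]]]]]
The difference turns on whether VP → VP PP is used at the relevant span, versus an alternative expansion of VP.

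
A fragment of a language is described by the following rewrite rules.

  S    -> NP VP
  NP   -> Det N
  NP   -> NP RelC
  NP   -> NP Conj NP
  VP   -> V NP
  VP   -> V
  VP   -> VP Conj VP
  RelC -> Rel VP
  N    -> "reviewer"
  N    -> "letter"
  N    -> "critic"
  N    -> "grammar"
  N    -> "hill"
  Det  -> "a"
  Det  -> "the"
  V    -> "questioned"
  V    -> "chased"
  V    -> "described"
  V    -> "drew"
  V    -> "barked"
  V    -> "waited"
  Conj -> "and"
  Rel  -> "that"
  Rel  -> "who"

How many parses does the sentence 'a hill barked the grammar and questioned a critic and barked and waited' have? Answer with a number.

5

Two of the 5 distinct bracketings:
[S [NP [Det a] [N hill]] [VP [VP [V barked] [NP [Det the] [N grammar]]] [Conj and] [VP [VP [V questioned] [NP [Det a] [N critic]]] [Conj and] [VP [VP [V barked]] [Conj and] [VP [V waited]]]]]]
[S [NP [Det a] [N hill]] [VP [VP [V barked] [NP [Det the] [N grammar]]] [Conj and] [VP [VP [VP [V questioned] [NP [Det a] [N critic]]] [Conj and] [VP [V barked]]] [Conj and] [VP [V waited]]]]]
The trees differ in how a recursive rule is bracketed over the same span.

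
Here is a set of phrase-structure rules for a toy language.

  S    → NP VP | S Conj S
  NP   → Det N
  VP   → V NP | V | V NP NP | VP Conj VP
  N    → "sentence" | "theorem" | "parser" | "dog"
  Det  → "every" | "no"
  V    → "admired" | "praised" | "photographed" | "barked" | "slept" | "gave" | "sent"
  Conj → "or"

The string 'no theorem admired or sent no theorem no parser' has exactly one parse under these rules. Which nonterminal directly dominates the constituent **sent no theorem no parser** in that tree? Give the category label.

S
  NP
    Det: no
    N: theorem
  VP
    VP
      V: admired
    Conj: or
    VP
      V: sent
      NP
        Det: no
        N: theorem
      NP
        Det: no
        N: parser
The span 'sent no theorem no parser' is the VP node built by VP → V NP NP.
Its mother is the VP built by VP → VP Conj VP.

VP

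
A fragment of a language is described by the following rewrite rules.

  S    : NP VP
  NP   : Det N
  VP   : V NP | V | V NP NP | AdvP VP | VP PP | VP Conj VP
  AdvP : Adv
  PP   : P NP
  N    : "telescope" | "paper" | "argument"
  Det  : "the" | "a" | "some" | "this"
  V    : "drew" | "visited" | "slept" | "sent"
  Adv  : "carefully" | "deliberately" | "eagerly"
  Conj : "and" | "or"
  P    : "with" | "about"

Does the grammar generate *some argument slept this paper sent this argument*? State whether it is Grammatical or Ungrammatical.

For S → NP VP, the only prefix that parses as NP is 'some argument', but the remainder 'slept this paper sent this argument' is not a VP under these rules.

Ungrammatical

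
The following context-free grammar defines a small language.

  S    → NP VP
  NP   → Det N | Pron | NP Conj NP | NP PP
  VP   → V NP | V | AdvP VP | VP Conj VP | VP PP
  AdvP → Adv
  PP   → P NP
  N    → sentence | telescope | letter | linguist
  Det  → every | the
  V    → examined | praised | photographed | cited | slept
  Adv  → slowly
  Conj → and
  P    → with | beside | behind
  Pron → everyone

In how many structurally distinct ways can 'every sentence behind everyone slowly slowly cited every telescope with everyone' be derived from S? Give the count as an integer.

Two of the 4 distinct bracketings:
[S [NP [NP [Det every] [N sentence]] [PP [P behind] [NP [Pron everyone]]]] [VP [AdvP [Adv slowly]] [VP [AdvP [Adv slowly]] [VP [V cited] [NP [NP [Det every] [N telescope]] [PP [P with] [NP [Pron everyone]]]]]]]]
[S [NP [NP [Det every] [N sentence]] [PP [P behind] [NP [Pron everyone]]]] [VP [AdvP [Adv slowly]] [VP [AdvP [Adv slowly]] [VP [VP [V cited] [NP [Det every] [N telescope]]] [PP [P with] [NP [Pron everyone]]]]]]]
The difference turns on whether VP → VP PP is used at the relevant span, versus an alternative expansion of VP.

4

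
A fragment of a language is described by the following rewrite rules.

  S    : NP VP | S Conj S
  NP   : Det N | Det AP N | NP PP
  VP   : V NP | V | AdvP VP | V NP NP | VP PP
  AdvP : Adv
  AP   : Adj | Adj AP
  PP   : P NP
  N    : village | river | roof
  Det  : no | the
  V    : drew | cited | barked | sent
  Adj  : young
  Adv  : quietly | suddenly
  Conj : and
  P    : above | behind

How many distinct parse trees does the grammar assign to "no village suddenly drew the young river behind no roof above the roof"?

9

Two of the 9 distinct bracketings:
[S [NP [Det no] [N village]] [VP [AdvP [Adv suddenly]] [VP [V drew] [NP [NP [Det the] [AP [Adj young]] [N river]] [PP [P behind] [NP [NP [Det no] [N roof]] [PP [P above] [NP [Det the] [N roof]]]]]]]]]
[S [NP [Det no] [N village]] [VP [AdvP [Adv suddenly]] [VP [V drew] [NP [NP [NP [Det the] [AP [Adj young]] [N river]] [PP [P behind] [NP [Det no] [N roof]]]] [PP [P above] [NP [Det the] [N roof]]]]]]]
The trees differ in how a recursive rule is bracketed over the same span.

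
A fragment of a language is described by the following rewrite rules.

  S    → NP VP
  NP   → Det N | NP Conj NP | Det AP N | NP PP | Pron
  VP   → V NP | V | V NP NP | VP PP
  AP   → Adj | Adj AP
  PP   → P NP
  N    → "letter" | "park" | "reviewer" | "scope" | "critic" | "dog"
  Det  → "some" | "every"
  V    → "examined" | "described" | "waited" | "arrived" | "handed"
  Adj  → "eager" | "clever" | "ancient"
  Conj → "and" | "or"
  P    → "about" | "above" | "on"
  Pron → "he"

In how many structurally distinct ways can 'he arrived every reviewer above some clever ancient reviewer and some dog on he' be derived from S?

Two of the 10 distinct bracketings:
[S [NP [Pron he]] [VP [V arrived] [NP [NP [NP [Det every] [N reviewer]] [PP [P above] [NP [Det some] [AP [Adj clever] [AP [Adj ancient]]] [N reviewer]]]] [Conj and] [NP [NP [Det some] [N dog]] [PP [P on] [NP [Pron he]]]]]]]
[S [NP [Pron he]] [VP [V arrived] [NP [NP [Det every] [N reviewer]] [PP [P above] [NP [NP [Det some] [AP [Adj clever] [AP [Adj ancient]]] [N reviewer]] [Conj and] [NP [NP [Det some] [N dog]] [PP [P on] [NP [Pron he]]]]]]]]]
The trees differ in how a recursive rule is bracketed over the same span.

10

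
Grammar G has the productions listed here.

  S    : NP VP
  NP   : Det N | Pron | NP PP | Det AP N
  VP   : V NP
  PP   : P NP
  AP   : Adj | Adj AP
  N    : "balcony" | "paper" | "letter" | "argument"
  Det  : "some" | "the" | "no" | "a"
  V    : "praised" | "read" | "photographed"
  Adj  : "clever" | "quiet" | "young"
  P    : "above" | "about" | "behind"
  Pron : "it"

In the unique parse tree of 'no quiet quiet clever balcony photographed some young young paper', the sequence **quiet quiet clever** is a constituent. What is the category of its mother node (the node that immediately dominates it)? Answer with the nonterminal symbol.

NP

[S [NP [Det no] [AP [Adj quiet] [AP [Adj quiet] [AP [Adj clever]]]] [N balcony]] [VP [V photographed] [NP [Det some] [AP [Adj young] [AP [Adj young]]] [N paper]]]]
The span 'quiet quiet clever' is the AP node built by AP → Adj AP.
Its mother is the NP built by NP → Det AP N.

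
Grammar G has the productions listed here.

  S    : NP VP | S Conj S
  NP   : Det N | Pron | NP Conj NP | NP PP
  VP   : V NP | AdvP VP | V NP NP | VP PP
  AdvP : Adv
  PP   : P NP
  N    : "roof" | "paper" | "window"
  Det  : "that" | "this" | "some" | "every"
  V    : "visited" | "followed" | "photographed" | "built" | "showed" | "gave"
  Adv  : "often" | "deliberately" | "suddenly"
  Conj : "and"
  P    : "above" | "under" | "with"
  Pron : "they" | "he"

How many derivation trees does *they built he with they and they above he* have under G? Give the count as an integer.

Two of the 10 distinct bracketings:
[S [NP [Pron they]] [VP [V built] [NP [NP [NP [Pron he]] [PP [P with] [NP [Pron they]]]] [Conj and] [NP [NP [Pron they]] [PP [P above] [NP [Pron he]]]]]]]
[S [NP [Pron they]] [VP [V built] [NP [NP [Pron he]] [PP [P with] [NP [NP [Pron they]] [Conj and] [NP [NP [Pron they]] [PP [P above] [NP [Pron he]]]]]]]]]
The trees differ in how a recursive rule is bracketed over the same span.

10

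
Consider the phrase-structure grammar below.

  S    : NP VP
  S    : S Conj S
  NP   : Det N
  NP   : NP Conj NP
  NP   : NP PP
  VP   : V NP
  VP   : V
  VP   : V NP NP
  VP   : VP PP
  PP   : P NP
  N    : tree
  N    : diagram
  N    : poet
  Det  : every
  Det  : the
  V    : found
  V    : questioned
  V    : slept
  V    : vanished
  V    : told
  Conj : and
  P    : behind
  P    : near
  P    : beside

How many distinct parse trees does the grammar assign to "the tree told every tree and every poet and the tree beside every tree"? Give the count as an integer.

7

Two of the 7 distinct bracketings:
[S [NP [Det the] [N tree]] [VP [V told] [NP [NP [Det every] [N tree]] [Conj and] [NP [NP [Det every] [N poet]] [Conj and] [NP [NP [Det the] [N tree]] [PP [P beside] [NP [Det every] [N tree]]]]]]]]
[S [NP [Det the] [N tree]] [VP [V told] [NP [NP [Det every] [N tree]] [Conj and] [NP [NP [NP [Det every] [N poet]] [Conj and] [NP [Det the] [N tree]]] [PP [P beside] [NP [Det every] [N tree]]]]]]]
The trees differ in how a recursive rule is bracketed over the same span.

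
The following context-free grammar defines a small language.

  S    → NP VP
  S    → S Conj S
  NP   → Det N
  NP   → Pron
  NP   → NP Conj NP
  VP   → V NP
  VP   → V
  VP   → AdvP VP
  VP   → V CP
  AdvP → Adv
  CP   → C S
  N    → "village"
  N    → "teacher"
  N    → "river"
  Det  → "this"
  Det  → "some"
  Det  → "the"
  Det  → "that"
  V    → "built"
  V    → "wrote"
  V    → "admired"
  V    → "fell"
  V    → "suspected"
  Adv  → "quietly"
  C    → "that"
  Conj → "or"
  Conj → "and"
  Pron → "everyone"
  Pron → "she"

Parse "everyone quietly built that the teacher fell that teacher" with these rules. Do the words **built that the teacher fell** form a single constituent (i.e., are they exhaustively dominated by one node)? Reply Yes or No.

No

[S [NP [Pron everyone]] [VP [AdvP [Adv quietly]] [VP [V built] [CP [C that] [S [NP [Det the] [N teacher]] [VP [V fell] [NP [Det that] [N teacher]]]]]]]]
The smallest constituent containing 'built that the teacher fell' is the VP spanning 'built that the teacher fell that teacher'; no single node in the tree dominates exactly the given words.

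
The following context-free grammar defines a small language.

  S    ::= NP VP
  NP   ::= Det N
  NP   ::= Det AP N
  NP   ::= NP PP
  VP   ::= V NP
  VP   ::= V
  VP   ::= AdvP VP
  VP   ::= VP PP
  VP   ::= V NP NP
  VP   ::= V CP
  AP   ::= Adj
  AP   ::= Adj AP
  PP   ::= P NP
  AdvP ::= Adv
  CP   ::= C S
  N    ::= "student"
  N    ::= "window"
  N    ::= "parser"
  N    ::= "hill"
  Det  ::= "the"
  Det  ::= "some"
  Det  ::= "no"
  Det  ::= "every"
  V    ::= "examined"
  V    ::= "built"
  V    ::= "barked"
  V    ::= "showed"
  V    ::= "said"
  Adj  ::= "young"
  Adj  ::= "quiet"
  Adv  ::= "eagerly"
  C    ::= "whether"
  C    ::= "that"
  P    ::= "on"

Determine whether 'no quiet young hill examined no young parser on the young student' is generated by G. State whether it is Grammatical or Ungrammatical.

S
  NP
    Det: no
    AP
      Adj: quiet
      AP
        Adj: young
    N: hill
  VP
    V: examined
    NP
      NP
        Det: no
        AP
          Adj: young
        N: parser
      PP
        P: on
        NP
          Det: the
          AP
            Adj: young
          N: student
Each bracket corresponds to one application of a listed rule, so the string is derivable from S.

Grammatical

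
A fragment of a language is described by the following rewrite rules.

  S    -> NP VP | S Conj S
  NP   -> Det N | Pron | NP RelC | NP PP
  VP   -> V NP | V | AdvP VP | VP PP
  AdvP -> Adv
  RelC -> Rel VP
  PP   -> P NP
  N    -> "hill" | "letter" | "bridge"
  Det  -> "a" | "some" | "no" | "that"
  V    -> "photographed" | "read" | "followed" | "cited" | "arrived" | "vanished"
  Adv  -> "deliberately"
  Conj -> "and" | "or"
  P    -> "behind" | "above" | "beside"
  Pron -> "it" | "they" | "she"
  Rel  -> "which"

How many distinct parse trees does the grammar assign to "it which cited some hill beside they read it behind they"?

6

Two of the 6 distinct bracketings:
[S [NP [NP [Pron it]] [RelC [Rel which] [VP [V cited] [NP [NP [Det some] [N hill]] [PP [P beside] [NP [Pron they]]]]]]] [VP [V read] [NP [NP [Pron it]] [PP [P behind] [NP [Pron they]]]]]]
[S [NP [NP [Pron it]] [RelC [Rel which] [VP [V cited] [NP [NP [Det some] [N hill]] [PP [P beside] [NP [Pron they]]]]]]] [VP [VP [V read] [NP [Pron it]]] [PP [P behind] [NP [Pron they]]]]]
The difference turns on whether VP → VP PP is used at the relevant span, versus an alternative expansion of VP.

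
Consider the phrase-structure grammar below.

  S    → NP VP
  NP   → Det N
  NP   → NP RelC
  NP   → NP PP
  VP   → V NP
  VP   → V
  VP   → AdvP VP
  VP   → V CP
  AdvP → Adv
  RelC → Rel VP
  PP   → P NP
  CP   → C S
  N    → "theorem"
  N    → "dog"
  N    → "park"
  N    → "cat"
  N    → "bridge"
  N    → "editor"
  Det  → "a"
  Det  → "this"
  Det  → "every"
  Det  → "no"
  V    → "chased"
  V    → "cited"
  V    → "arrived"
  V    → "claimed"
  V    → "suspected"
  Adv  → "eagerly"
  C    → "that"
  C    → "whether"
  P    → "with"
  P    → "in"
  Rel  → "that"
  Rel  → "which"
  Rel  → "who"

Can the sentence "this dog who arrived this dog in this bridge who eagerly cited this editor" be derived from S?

Ungrammatical

For S → NP VP, every NP-prefix leaves a non-VP remainder: after 'this dog' the remainder is not a VP; after 'this dog who arrived' the remainder is not a VP; after 'this dog who arrived this dog' the remainder is not a VP (and 2 more).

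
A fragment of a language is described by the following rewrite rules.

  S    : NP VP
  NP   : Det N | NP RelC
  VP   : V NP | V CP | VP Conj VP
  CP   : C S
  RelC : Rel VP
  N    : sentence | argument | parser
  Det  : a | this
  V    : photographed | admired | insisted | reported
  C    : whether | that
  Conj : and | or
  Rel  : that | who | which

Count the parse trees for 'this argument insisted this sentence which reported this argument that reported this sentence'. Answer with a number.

The two bracketings:
[S [NP [Det this] [N argument]] [VP [V insisted] [NP [NP [Det this] [N sentence]] [RelC [Rel which] [VP [V reported] [NP [NP [Det this] [N argument]] [RelC [Rel that] [VP [V reported] [NP [Det this] [N sentence]]]]]]]]]]
[S [NP [Det this] [N argument]] [VP [V insisted] [NP [NP [NP [Det this] [N sentence]] [RelC [Rel which] [VP [V reported] [NP [Det this] [N argument]]]]] [RelC [Rel that] [VP [V reported] [NP [Det this] [N sentence]]]]]]]
The trees differ in how a recursive rule is bracketed over the same span.

2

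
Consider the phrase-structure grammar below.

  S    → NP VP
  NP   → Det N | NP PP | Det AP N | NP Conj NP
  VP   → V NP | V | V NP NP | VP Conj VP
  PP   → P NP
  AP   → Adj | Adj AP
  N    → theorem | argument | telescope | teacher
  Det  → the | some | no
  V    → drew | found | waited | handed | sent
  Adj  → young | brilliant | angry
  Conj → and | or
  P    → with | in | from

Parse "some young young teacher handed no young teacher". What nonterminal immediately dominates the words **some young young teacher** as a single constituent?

S
  NP
    Det: some
    AP
      Adj: young
      AP
        Adj: young
    N: teacher
  VP
    V: handed
    NP
      Det: no
      AP
        Adj: young
      N: teacher
The span 'some young young teacher' is the NP node built by NP → Det AP N.

NP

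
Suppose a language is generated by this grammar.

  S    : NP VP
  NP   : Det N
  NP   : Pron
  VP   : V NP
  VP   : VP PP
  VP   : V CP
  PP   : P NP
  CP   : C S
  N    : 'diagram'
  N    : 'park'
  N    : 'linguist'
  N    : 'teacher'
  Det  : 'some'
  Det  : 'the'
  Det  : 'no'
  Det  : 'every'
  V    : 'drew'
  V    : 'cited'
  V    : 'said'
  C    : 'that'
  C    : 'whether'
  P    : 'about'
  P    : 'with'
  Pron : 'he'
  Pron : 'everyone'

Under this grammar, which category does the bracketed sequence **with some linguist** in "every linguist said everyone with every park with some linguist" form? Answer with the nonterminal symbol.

PP

[S [NP [Det every] [N linguist]] [VP [VP [VP [V said] [NP [Pron everyone]]] [PP [P with] [NP [Det every] [N park]]]] [PP [P with] [NP [Det some] [N linguist]]]]]
The span 'with some linguist' is the PP node built by PP → P NP.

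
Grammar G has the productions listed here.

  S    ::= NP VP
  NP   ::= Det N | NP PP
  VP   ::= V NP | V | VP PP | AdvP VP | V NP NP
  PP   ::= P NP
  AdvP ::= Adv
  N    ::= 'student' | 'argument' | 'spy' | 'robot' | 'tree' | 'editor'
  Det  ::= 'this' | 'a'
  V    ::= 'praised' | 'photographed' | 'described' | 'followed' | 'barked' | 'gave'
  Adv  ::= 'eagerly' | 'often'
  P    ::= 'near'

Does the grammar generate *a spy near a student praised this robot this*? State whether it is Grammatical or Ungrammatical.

Ungrammatical

For S → NP VP, every NP-prefix leaves a non-VP remainder: after 'a spy' the remainder is not a VP; after 'a spy near a student' the remainder is not a VP.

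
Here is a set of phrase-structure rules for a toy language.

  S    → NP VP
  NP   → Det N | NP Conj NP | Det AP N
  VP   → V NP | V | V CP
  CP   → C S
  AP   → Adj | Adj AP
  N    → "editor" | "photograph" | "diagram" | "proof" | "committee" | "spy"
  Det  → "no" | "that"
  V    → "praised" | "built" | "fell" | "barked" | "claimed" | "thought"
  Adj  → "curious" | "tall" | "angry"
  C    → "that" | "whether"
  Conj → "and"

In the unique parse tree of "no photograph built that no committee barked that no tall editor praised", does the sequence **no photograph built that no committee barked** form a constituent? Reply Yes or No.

No

[S [NP [Det no] [N photograph]] [VP [V built] [CP [C that] [S [NP [Det no] [N committee]] [VP [V barked] [CP [C that] [S [NP [Det no] [AP [Adj tall]] [N editor]] [VP [V praised]]]]]]]]]
The smallest constituent containing 'no photograph built that no committee barked' is the S spanning 'no photograph built that no committee barked that no tall editor praised'; no single node in the tree dominates exactly the given words.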